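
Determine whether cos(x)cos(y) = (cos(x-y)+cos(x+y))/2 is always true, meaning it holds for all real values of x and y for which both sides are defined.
Yes, this is an identity.

Claim: cos(x)cos(y) = (cos(x-y)+cos(x+y))/2.
Reasoning: cos(x-y) = cos(x)cos(y) + sin(x)sin(y) and cos(x+y) = cos(x)cos(y) - sin(x)sin(y). Adding, cos(x-y) + cos(x+y) = 2cos(x)cos(y); divide by 2.
So the two sides agree for all real values of x and y for which both sides are defined.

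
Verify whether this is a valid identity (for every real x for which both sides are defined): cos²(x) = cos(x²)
No, this is NOT an identity.

Claim: cos²(x) = cos(x²).
Test a specific point where both sides are defined: x = -π/2.
LHS = cos²(x) ≈ 0.0000
RHS = cos(x²) ≈ -0.7812
Since 0.0000 ≠ -0.7812, the equation fails at this point, so it cannot hold for every real x for which both sides are defined.
cos²(x) means (cos x)², squaring the output; cos(x²) squares the input. These are different functions.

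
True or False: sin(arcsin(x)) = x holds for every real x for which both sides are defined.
True.

Claim: sin(arcsin(x)) = x.
Reasoning: For -1 ≤ x ≤ 1 (where arcsin is defined), arcsin(x) is by definition an angle whose sine equals x. Taking the sine of that angle returns x. (Note the other order, arcsin(sin x) = x, is NOT an identity.)
So the two sides agree for every real x for which both sides are defined.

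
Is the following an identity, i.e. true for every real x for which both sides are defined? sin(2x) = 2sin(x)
No, this is NOT an identity.

Claim: sin(2x) = 2sin(x).
Test a specific point where both sides are defined: x = π/3.
LHS = sin(2x) ≈ 0.8660
RHS = 2sin(x) ≈ 1.7321
Since 0.8660 ≠ 1.7321, the equation fails at this point, so it cannot hold for every real x for which both sides are defined.
The correct double-angle formula is sin(2x) = 2sin(x)cos(x).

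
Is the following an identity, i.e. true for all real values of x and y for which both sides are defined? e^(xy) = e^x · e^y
Claim: e^(xy) = e^x · e^y.
Test a specific point where both sides are defined: x = 5, y = 1.
LHS = e^(xy) ≈ 148.4132
RHS = e^x · e^y ≈ 403.4288
Since 148.4132 ≠ 403.4288, the equation fails at this point, so it cannot hold for all real values of x and y for which both sides are defined.
e^x · e^y = e^(x+y), not e^(xy).

Conclusion: No, this is NOT an identity.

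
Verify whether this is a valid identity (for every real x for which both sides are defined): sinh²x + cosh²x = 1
Claim: sinh²x + cosh²x = 1.
Test a specific point where both sides are defined: x = 3.
LHS = sinh²x + cosh²x ≈ 201.7156
RHS = 1 ≈ 1.0000
Since 201.7156 ≠ 1.0000, the equation fails at this point, so it cannot hold for every real x for which both sides are defined.
The correct hyperbolic identity is cosh²x - sinh²x = 1 (a difference); the sum sinh²x + cosh²x equals cosh(2x).

Conclusion: No, this is NOT an identity.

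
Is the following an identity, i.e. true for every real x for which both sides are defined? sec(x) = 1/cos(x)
Claim: sec(x) = 1/cos(x).
Reasoning: sec(x) is by definition the reciprocal of cos(x), wherever cos(x) ≠ 0.
So the two sides agree for every real x for which both sides are defined.

Conclusion: Yes, this is an identity.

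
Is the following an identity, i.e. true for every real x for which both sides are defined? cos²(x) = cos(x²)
No, this is NOT an identity.

Claim: cos²(x) = cos(x²).
Test a specific point where both sides are defined: x = -π/3.
LHS = cos²(x) ≈ 0.2500
RHS = cos(x²) ≈ 0.4566
Since 0.2500 ≠ 0.4566, the equation fails at this point, so it cannot hold for every real x for which both sides are defined.
cos²(x) means (cos x)², squaring the output; cos(x²) squares the input. These are different functions.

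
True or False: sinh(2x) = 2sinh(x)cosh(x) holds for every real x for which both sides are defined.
Claim: sinh(2x) = 2sinh(x)cosh(x).
Reasoning: 2sinh(x)cosh(x) = 2 · (e^x - e^-x)/2 · (e^x + e^-x)/2 = (e^(2x) - e^(-2x))/2 = sinh(2x).
So the two sides agree for every real x for which both sides are defined.

Conclusion: True.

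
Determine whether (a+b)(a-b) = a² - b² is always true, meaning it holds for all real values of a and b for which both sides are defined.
Yes, this is an identity.

Claim: (a+b)(a-b) = a² - b².
Reasoning: Expand: (a+b)(a-b) = a² - ab + ba - b² = a² - b² (the cross terms cancel).
So the two sides agree for all real values of a and b for which both sides are defined.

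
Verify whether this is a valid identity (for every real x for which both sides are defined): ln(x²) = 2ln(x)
Claim: ln(x²) = 2ln(x).
Reasoning: The right side requires x > 0. For x > 0, x² = (e^(ln x))² = e^(2ln x), so ln(x²) = 2ln(x). (For x < 0 the right side is undefined, so those values are outside the claim.)
So the two sides agree for every real x for which both sides are defined.

Conclusion: Yes, this is an identity.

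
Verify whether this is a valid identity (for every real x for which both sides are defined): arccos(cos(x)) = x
Claim: arccos(cos(x)) = x.
Test a specific point where both sides are defined: x = -π/6.
LHS = arccos(cos(x)) ≈ 0.5236
RHS = x ≈ -0.5236
Since 0.5236 ≠ -0.5236, the equation fails at this point, so it cannot hold for every real x for which both sides are defined.
arccos only returns values in [0, π], so arccos(cos(x)) = x holds only for x in that interval, not for all real x.

Conclusion: No, this is NOT an identity.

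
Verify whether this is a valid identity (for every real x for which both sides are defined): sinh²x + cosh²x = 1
No, this is NOT an identity.

Claim: sinh²x + cosh²x = 1.
Test a specific point where both sides are defined: x = -2.
LHS = sinh²x + cosh²x ≈ 27.3082
RHS = 1 ≈ 1.0000
Since 27.3082 ≠ 1.0000, the equation fails at this point, so it cannot hold for every real x for which both sides are defined.
The correct hyperbolic identity is cosh²x - sinh²x = 1 (a difference); the sum sinh²x + cosh²x equals cosh(2x).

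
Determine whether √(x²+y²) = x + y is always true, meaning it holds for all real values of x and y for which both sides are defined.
No, this is NOT an identity.

Claim: √(x²+y²) = x + y.
Test a specific point where both sides are defined: x = 2, y = -2.
LHS = √(x²+y²) ≈ 2.8284
RHS = x + y ≈ 0.0000
Since 2.8284 ≠ 0.0000, the equation fails at this point, so it cannot hold for all real values of x and y for which both sides are defined.
(x+y)² = x² + 2xy + y², not x² + y², so the square root does not split this way.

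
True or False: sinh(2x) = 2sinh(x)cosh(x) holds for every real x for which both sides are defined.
True.

Claim: sinh(2x) = 2sinh(x)cosh(x).
Reasoning: 2sinh(x)cosh(x) = 2 · (e^x - e^-x)/2 · (e^x + e^-x)/2 = (e^(2x) - e^(-2x))/2 = sinh(2x).
So the two sides agree for every real x for which both sides are defined.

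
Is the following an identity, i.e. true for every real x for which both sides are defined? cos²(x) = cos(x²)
No, this is NOT an identity.

Claim: cos²(x) = cos(x²).
Test a specific point where both sides are defined: x = π/6.
LHS = cos²(x) ≈ 0.7500
RHS = cos(x²) ≈ 0.9627
Since 0.7500 ≠ 0.9627, the equation fails at this point, so it cannot hold for every real x for which both sides are defined.
cos²(x) means (cos x)², squaring the output; cos(x²) squares the input. These are different functions.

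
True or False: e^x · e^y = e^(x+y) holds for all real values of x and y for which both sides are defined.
Claim: e^x · e^y = e^(x+y).
Reasoning: This is the law of exponents for a common base: multiplying powers adds exponents. E.g. from the series, (Σ x^j/j!)(Σ y^k/k!) = Σ_m (Σ_{j+k=m} x^j y^k/(j!k!)) = Σ_m (x+y)^m/m! by the binomial theorem.
So the two sides agree for all real values of x and y for which both sides are defined.

Conclusion: True.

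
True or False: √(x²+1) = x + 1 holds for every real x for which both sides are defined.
Claim: √(x²+1) = x + 1.
Test a specific point where both sides are defined: x = -2.
LHS = √(x²+1) ≈ 2.2361
RHS = x + 1 ≈ -1.0000
Since 2.2361 ≠ -1.0000, the equation fails at this point, so it cannot hold for every real x for which both sides are defined.
(x+1)² = x² + 2x + 1 ≠ x² + 1 unless x = 0.

Conclusion: False.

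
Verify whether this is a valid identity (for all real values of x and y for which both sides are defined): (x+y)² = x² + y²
No, this is NOT an identity.

Claim: (x+y)² = x² + y².
Test a specific point where both sides are defined: x = -3, y = -2.
LHS = (x+y)² ≈ 25.0000
RHS = x² + y² ≈ 13.0000
Since 25.0000 ≠ 13.0000, the equation fails at this point, so it cannot hold for all real values of x and y for which both sides are defined.
The correct expansion is (x+y)² = x² + 2xy + y²; the cross term 2xy is missing.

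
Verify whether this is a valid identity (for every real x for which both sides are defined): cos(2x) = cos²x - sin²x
Claim: cos(2x) = cos²x - sin²x.
Reasoning: Put y = x in the addition formula cos(x+y) = cos(x)cos(y) - sin(x)sin(y): cos(2x) = cos²x - sin²x.
So the two sides agree for every real x for which both sides are defined.

Conclusion: Yes, this is an identity.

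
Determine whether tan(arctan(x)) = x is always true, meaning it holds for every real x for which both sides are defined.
Yes, this is an identity.

Claim: tan(arctan(x)) = x.
Reasoning: For every real x, arctan(x) is by definition the angle in (-π/2, π/2) whose tangent equals x. Taking the tangent of that angle returns x.
So the two sides agree for every real x for which both sides are defined.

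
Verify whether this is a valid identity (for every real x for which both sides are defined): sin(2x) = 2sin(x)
Claim: sin(2x) = 2sin(x).
Test a specific point where both sides are defined: x = -π/4.
LHS = sin(2x) ≈ -1.0000
RHS = 2sin(x) ≈ -1.4142
Since -1.0000 ≠ -1.4142, the equation fails at this point, so it cannot hold for every real x for which both sides are defined.
The correct double-angle formula is sin(2x) = 2sin(x)cos(x).

Conclusion: No, this is NOT an identity.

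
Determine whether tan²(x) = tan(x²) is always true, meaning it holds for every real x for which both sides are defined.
Claim: tan²(x) = tan(x²).
Test a specific point where both sides are defined: x = π/3.
LHS = tan²(x) ≈ 3.0000
RHS = tan(x²) ≈ 1.9485
Since 3.0000 ≠ 1.9485, the equation fails at this point, so it cannot hold for every real x for which both sides are defined.
tan²(x) means (tan x)², squaring the output; tan(x²) squares the input. These are different functions.

Conclusion: No, this is NOT an identity.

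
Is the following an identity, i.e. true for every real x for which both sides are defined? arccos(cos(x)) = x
Claim: arccos(cos(x)) = x.
Test a specific point where both sides are defined: x = -π/2.
LHS = arccos(cos(x)) ≈ 1.5708
RHS = x ≈ -1.5708
Since 1.5708 ≠ -1.5708, the equation fails at this point, so it cannot hold for every real x for which both sides are defined.
arccos only returns values in [0, π], so arccos(cos(x)) = x holds only for x in that interval, not for all real x.

Conclusion: No, this is NOT an identity.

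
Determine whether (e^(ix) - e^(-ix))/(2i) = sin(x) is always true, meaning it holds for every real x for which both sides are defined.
Yes, this is an identity.

Claim: (e^(ix) - e^(-ix))/(2i) = sin(x).
Reasoning: By Euler's formula e^(ix) = cos(x) + i·sin(x) and e^(-ix) = cos(x) - i·sin(x). Subtracting cancels the cosine terms: e^(ix) - e^(-ix) = 2i·sin(x); divide by 2i.
So the two sides agree for every real x for which both sides are defined.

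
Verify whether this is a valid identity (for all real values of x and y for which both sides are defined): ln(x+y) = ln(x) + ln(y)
No, this is NOT an identity.

Claim: ln(x+y) = ln(x) + ln(y).
Test a specific point where both sides are defined: x = 3/2, y = 3/2.
LHS = ln(x+y) ≈ 1.0986
RHS = ln(x) + ln(y) ≈ 0.8109
Since 1.0986 ≠ 0.8109, the equation fails at this point, so it cannot hold for all real values of x and y for which both sides are defined.
ln(x) + ln(y) = ln(xy), not ln(x+y).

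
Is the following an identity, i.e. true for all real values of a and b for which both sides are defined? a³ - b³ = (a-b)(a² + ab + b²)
Claim: a³ - b³ = (a-b)(a² + ab + b²).
Reasoning: Expand the right side: (a-b)(a² + ab + b²) = a³ + a²b + ab² - a²b - ab² - b³ = a³ - b³ (the middle terms cancel in pairs).
So the two sides agree for all real values of a and b for which both sides are defined.

Conclusion: Yes, this is an identity.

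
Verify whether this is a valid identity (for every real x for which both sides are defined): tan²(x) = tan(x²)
Claim: tan²(x) = tan(x²).
Test a specific point where both sides are defined: x = π/6.
LHS = tan²(x) ≈ 0.3333
RHS = tan(x²) ≈ 0.2812
Since 0.3333 ≠ 0.2812, the equation fails at this point, so it cannot hold for every real x for which both sides are defined.
tan²(x) means (tan x)², squaring the output; tan(x²) squares the input. These are different functions.

Conclusion: No, this is NOT an identity.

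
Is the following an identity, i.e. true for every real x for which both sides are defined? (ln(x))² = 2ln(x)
No, this is NOT an identity.

Claim: (ln(x))² = 2ln(x).
Test a specific point where both sides are defined: x = 2.
LHS = (ln(x))² ≈ 0.4805
RHS = 2ln(x) ≈ 1.3863
Since 0.4805 ≠ 1.3863, the equation fails at this point, so it cannot hold for every real x for which both sides are defined.
2ln(x) equals ln(x²), which is not the same as (ln x)².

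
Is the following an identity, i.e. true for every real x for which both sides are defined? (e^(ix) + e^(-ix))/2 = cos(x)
Yes, this is an identity.

Claim: (e^(ix) + e^(-ix))/2 = cos(x).
Reasoning: By Euler's formula e^(ix) = cos(x) + i·sin(x) and e^(-ix) = cos(x) - i·sin(x). Adding cancels the sine terms: e^(ix) + e^(-ix) = 2cos(x); divide by 2.
So the two sides agree for every real x for which both sides are defined.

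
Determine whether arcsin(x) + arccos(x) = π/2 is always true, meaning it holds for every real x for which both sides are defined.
Claim: arcsin(x) + arccos(x) = π/2.
Reasoning: Both sides are defined for -1 ≤ x ≤ 1. Let θ = arcsin(x), so sin θ = x and θ ∈ [-π/2, π/2]. Then cos(π/2 - θ) = sin θ = x and π/2 - θ ∈ [0, π], which is exactly the range of arccos, so arccos(x) = π/2 - θ. Adding: arcsin(x) + arccos(x) = θ + (π/2 - θ) = π/2.
So the two sides agree for every real x for which both sides are defined.

Conclusion: Yes, this is an identity.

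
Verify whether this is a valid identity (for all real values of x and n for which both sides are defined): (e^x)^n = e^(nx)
Claim: (e^x)^n = e^(nx).
Reasoning: e^x is a positive real number, and for a positive base B and real exponent n, B^n = e^(n·ln B). With B = e^x, ln B = x, so (e^x)^n = e^(n·x).
So the two sides agree for all real values of x and n for which both sides are defined.

Conclusion: Yes, this is an identity.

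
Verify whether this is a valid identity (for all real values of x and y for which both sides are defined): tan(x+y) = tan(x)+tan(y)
Claim: tan(x+y) = tan(x)+tan(y).
Test a specific point where both sides are defined: x = -π/3, y = -π/4.
LHS = tan(x+y) ≈ 3.7321
RHS = tan(x)+tan(y) ≈ -2.7321
Since 3.7321 ≠ -2.7321, the equation fails at this point, so it cannot hold for all real values of x and y for which both sides are defined.
The correct formula is tan(x+y) = (tan(x) + tan(y))/(1 - tan(x)tan(y)).

Conclusion: No, this is NOT an identity.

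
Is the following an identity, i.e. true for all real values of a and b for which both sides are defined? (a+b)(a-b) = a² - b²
Yes, this is an identity.

Claim: (a+b)(a-b) = a² - b².
Reasoning: Expand: (a+b)(a-b) = a² - ab + ba - b² = a² - b² (the cross terms cancel).
So the two sides agree for all real values of a and b for which both sides are defined.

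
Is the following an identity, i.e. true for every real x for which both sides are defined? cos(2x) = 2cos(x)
No, this is NOT an identity.

Claim: cos(2x) = 2cos(x).
Test a specific point where both sides are defined: x = π/6.
LHS = cos(2x) ≈ 0.5000
RHS = 2cos(x) ≈ 1.7321
Since 0.5000 ≠ 1.7321, the equation fails at this point, so it cannot hold for every real x for which both sides are defined.
The correct double-angle formula is cos(2x) = cos²x - sin²x.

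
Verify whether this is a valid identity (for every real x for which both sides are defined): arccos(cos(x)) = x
Claim: arccos(cos(x)) = x.
Test a specific point where both sides are defined: x = -π/6.
LHS = arccos(cos(x)) ≈ 0.5236
RHS = x ≈ -0.5236
Since 0.5236 ≠ -0.5236, the equation fails at this point, so it cannot hold for every real x for which both sides are defined.
arccos only returns values in [0, π], so arccos(cos(x)) = x holds only for x in that interval, not for all real x.

Conclusion: No, this is NOT an identity.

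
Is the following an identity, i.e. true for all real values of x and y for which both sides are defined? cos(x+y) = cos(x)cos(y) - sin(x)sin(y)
Claim: cos(x+y) = cos(x)cos(y) - sin(x)sin(y).
Reasoning: By Euler's formula e^(i(x+y)) = e^(ix)·e^(iy) = (cos x + i·sin x)(cos y + i·sin y). The real part of the left side is cos(x+y); the real part of the product is cos(x)cos(y) - sin(x)sin(y) (since i·i = -1).
So the two sides agree for all real values of x and y for which both sides are defined.

Conclusion: Yes, this is an identity.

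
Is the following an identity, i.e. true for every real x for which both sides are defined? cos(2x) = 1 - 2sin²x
Yes, this is an identity.

Claim: cos(2x) = 1 - 2sin²x.
Reasoning: cos(2x) = cos²x - sin²x. Replace cos²x by 1 - sin²x: (1 - sin²x) - sin²x = 1 - 2sin²x.
So the two sides agree for every real x for which both sides are defined.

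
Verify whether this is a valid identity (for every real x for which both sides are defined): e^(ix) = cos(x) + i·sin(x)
Claim: e^(ix) = cos(x) + i·sin(x).
Reasoning: Euler's formula. Expand e^(ix) = Σ (ix)^k / k!. Since i² = -1, the even-k terms are Σ (-1)^m x^(2m)/(2m)! = cos(x) and the odd-k terms are i · Σ (-1)^m x^(2m+1)/(2m+1)! = i·sin(x).
So the two sides agree for every real x for which both sides are defined.

Conclusion: Yes, this is an identity.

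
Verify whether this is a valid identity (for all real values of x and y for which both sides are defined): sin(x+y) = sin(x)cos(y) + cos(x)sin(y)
Claim: sin(x+y) = sin(x)cos(y) + cos(x)sin(y).
Reasoning: By Euler's formula e^(i(x+y)) = e^(ix)·e^(iy) = (cos x + i·sin x)(cos y + i·sin y). The imaginary part of the left side is sin(x+y); the imaginary part of the product is sin(x)cos(y) + cos(x)sin(y).
So the two sides agree for all real values of x and y for which both sides are defined.

Conclusion: Yes, this is an identity.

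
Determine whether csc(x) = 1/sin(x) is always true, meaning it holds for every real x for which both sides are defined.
Yes, this is an identity.

Claim: csc(x) = 1/sin(x).
Reasoning: csc(x) is by definition the reciprocal of sin(x), wherever sin(x) ≠ 0.
So the two sides agree for every real x for which both sides are defined.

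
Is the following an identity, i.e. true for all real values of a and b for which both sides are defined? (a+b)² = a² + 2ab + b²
Claim: (a+b)² = a² + 2ab + b².
Reasoning: Expand: (a+b)² = (a+b)(a+b) = a·a + a·b + b·a + b·b = a² + 2ab + b².
So the two sides agree for all real values of a and b for which both sides are defined.

Conclusion: Yes, this is an identity.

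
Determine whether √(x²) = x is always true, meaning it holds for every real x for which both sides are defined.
Claim: √(x²) = x.
Test a specific point where both sides are defined: x = -3.
LHS = √(x²) ≈ 3.0000
RHS = x ≈ -3.0000
Since 3.0000 ≠ -3.0000, the equation fails at this point, so it cannot hold for every real x for which both sides are defined.
√(x²) = |x|, which differs from x whenever x < 0 (both sides are defined for every real x).

Conclusion: No, this is NOT an identity.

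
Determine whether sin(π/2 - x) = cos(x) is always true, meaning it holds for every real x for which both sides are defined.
Yes, this is an identity.

Claim: sin(π/2 - x) = cos(x).
Reasoning: Use sin(u - v) = sin(u)cos(v) - cos(u)sin(v) with u = π/2, v = x: sin(π/2)cos(x) - cos(π/2)sin(x) = 1·cos(x) - 0·sin(x) = cos(x).
So the two sides agree for every real x for which both sides are defined.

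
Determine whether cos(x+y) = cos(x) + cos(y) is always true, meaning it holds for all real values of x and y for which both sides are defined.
Claim: cos(x+y) = cos(x) + cos(y).
Test a specific point where both sides are defined: x = 2π/3, y = π/6.
LHS = cos(x+y) ≈ -0.8660
RHS = cos(x) + cos(y) ≈ 0.3660
Since -0.8660 ≠ 0.3660, the equation fails at this point, so it cannot hold for all real values of x and y for which both sides are defined.
The correct expansion is cos(x+y) = cos(x)cos(y) - sin(x)sin(y); cosine is not additive.

Conclusion: No, this is NOT an identity.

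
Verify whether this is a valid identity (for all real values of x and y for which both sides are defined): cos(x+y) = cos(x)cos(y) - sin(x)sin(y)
Claim: cos(x+y) = cos(x)cos(y) - sin(x)sin(y).
Reasoning: By Euler's formula e^(i(x+y)) = e^(ix)·e^(iy) = (cos x + i·sin x)(cos y + i·sin y). The real part of the left side is cos(x+y); the real part of the product is cos(x)cos(y) - sin(x)sin(y) (since i·i = -1).
So the two sides agree for all real values of x and y for which both sides are defined.

Conclusion: Yes, this is an identity.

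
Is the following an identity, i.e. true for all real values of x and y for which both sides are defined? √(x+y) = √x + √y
No, this is NOT an identity.

Claim: √(x+y) = √x + √y.
Test a specific point where both sides are defined: x = 5, y = 2.
LHS = √(x+y) ≈ 2.6458
RHS = √x + √y ≈ 3.6503
Since 2.6458 ≠ 3.6503, the equation fails at this point, so it cannot hold for all real values of x and y for which both sides are defined.
Squaring the right side gives x + 2√(xy) + y, not x + y.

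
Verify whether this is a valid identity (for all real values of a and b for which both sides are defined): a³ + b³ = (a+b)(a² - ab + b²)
Claim: a³ + b³ = (a+b)(a² - ab + b²).
Reasoning: Expand the right side: (a+b)(a² - ab + b²) = a³ - a²b + ab² + a²b - ab² + b³ = a³ + b³ (the middle terms cancel in pairs).
So the two sides agree for all real values of a and b for which both sides are defined.

Conclusion: Yes, this is an identity.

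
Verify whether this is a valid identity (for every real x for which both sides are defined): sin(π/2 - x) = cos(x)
Yes, this is an identity.

Claim: sin(π/2 - x) = cos(x).
Reasoning: Use sin(u - v) = sin(u)cos(v) - cos(u)sin(v) with u = π/2, v = x: sin(π/2)cos(x) - cos(π/2)sin(x) = 1·cos(x) - 0·sin(x) = cos(x).
So the two sides agree for every real x for which both sides are defined.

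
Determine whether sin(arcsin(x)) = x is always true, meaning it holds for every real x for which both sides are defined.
Yes, this is an identity.

Claim: sin(arcsin(x)) = x.
Reasoning: For -1 ≤ x ≤ 1 (where arcsin is defined), arcsin(x) is by definition an angle whose sine equals x. Taking the sine of that angle returns x. (Note the other order, arcsin(sin x) = x, is NOT an identity.)
So the two sides agree for every real x for which both sides are defined.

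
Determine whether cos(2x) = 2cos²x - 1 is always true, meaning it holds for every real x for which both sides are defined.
Claim: cos(2x) = 2cos²x - 1.
Reasoning: cos(2x) = cos²x - sin²x. Replace sin²x by 1 - cos²x: cos²x - (1 - cos²x) = 2cos²x - 1.
So the two sides agree for every real x for which both sides are defined.

Conclusion: Yes, this is an identity.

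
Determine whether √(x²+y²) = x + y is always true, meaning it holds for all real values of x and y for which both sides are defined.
Claim: √(x²+y²) = x + y.
Test a specific point where both sides are defined: x = -2, y = 1/2.
LHS = √(x²+y²) ≈ 2.0616
RHS = x + y ≈ -1.5000
Since 2.0616 ≠ -1.5000, the equation fails at this point, so it cannot hold for all real values of x and y for which both sides are defined.
(x+y)² = x² + 2xy + y², not x² + y², so the square root does not split this way.

Conclusion: No, this is NOT an identity.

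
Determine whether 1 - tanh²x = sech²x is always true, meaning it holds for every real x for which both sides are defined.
Yes, this is an identity.

Claim: 1 - tanh²x = sech²x.
Reasoning: Divide cosh²x - sinh²x = 1 through by cosh²x (never zero): 1 - tanh²x = 1/cosh²x = sech²x.
So the two sides agree for every real x for which both sides are defined.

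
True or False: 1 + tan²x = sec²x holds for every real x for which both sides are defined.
True.

Claim: 1 + tan²x = sec²x.
Reasoning: Start from sin²x + cos²x = 1 and divide every term by cos²x (allowed wherever tan x and sec x are defined): tan²x + 1 = 1/cos²x = sec²x.
So the two sides agree for every real x for which both sides are defined.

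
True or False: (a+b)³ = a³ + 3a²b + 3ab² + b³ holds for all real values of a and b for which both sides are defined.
True.

Claim: (a+b)³ = a³ + 3a²b + 3ab² + b³.
Reasoning: (a+b)³ = (a+b)(a+b)² = (a+b)(a² + 2ab + b²) = a³ + 2a²b + ab² + a²b + 2ab² + b³ = a³ + 3a²b + 3ab² + b³.
So the two sides agree for all real values of a and b for which both sides are defined.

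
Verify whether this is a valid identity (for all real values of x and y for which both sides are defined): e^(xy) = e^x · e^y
Claim: e^(xy) = e^x · e^y.
Test a specific point where both sides are defined: x = -1, y = -3.
LHS = e^(xy) ≈ 20.0855
RHS = e^x · e^y ≈ 0.0183
Since 20.0855 ≠ 0.0183, the equation fails at this point, so it cannot hold for all real values of x and y for which both sides are defined.
e^x · e^y = e^(x+y), not e^(xy).

Conclusion: No, this is NOT an identity.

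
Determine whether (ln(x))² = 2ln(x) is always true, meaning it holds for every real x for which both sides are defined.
Claim: (ln(x))² = 2ln(x).
Test a specific point where both sides are defined: x = 3/2.
LHS = (ln(x))² ≈ 0.1644
RHS = 2ln(x) ≈ 0.8109
Since 0.1644 ≠ 0.8109, the equation fails at this point, so it cannot hold for every real x for which both sides are defined.
2ln(x) equals ln(x²), which is not the same as (ln x)².

Conclusion: No, this is NOT an identity.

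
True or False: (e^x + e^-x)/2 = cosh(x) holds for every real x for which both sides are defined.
True.

Claim: (e^x + e^-x)/2 = cosh(x).
Reasoning: This is exactly the definition of the hyperbolic cosine: cosh(x) := (e^x + e^-x)/2.
So the two sides agree for every real x for which both sides are defined.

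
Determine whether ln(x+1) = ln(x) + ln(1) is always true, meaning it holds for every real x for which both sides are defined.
No, this is NOT an identity.

Claim: ln(x+1) = ln(x) + ln(1).
Test a specific point where both sides are defined: x = 2.
LHS = ln(x+1) ≈ 1.0986
RHS = ln(x) + ln(1) ≈ 0.6931
Since 1.0986 ≠ 0.6931, the equation fails at this point, so it cannot hold for every real x for which both sides are defined.
ln(1) = 0, so the right side is just ln(x), which differs from ln(x+1).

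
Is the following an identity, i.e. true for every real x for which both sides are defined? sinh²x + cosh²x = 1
No, this is NOT an identity.

Claim: sinh²x + cosh²x = 1.
Test a specific point where both sides are defined: x = -3.
LHS = sinh²x + cosh²x ≈ 201.7156
RHS = 1 ≈ 1.0000
Since 201.7156 ≠ 1.0000, the equation fails at this point, so it cannot hold for every real x for which both sides are defined.
The correct hyperbolic identity is cosh²x - sinh²x = 1 (a difference); the sum sinh²x + cosh²x equals cosh(2x).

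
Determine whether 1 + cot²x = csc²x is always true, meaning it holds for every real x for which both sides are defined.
Yes, this is an identity.

Claim: 1 + cot²x = csc²x.
Reasoning: Start from sin²x + cos²x = 1 and divide every term by sin²x (allowed wherever cot x and csc x are defined): 1 + cot²x = 1/sin²x = csc²x.
So the two sides agree for every real x for which both sides are defined.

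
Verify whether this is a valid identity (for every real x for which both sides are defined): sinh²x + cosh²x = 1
Claim: sinh²x + cosh²x = 1.
Test a specific point where both sides are defined: x = -3.
LHS = sinh²x + cosh²x ≈ 201.7156
RHS = 1 ≈ 1.0000
Since 201.7156 ≠ 1.0000, the equation fails at this point, so it cannot hold for every real x for which both sides are defined.
The correct hyperbolic identity is cosh²x - sinh²x = 1 (a difference); the sum sinh²x + cosh²x equals cosh(2x).

Conclusion: No, this is NOT an identity.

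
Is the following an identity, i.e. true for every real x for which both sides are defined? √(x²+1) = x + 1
No, this is NOT an identity.

Claim: √(x²+1) = x + 1.
Test a specific point where both sides are defined: x = -3.
LHS = √(x²+1) ≈ 3.1623
RHS = x + 1 ≈ -2.0000
Since 3.1623 ≠ -2.0000, the equation fails at this point, so it cannot hold for every real x for which both sides are defined.
(x+1)² = x² + 2x + 1 ≠ x² + 1 unless x = 0.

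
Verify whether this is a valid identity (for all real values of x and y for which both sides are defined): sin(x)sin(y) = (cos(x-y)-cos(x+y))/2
Yes, this is an identity.

Claim: sin(x)sin(y) = (cos(x-y)-cos(x+y))/2.
Reasoning: cos(x-y) = cos(x)cos(y) + sin(x)sin(y) and cos(x+y) = cos(x)cos(y) - sin(x)sin(y). Subtracting, cos(x-y) - cos(x+y) = 2sin(x)sin(y); divide by 2.
So the two sides agree for all real values of x and y for which both sides are defined.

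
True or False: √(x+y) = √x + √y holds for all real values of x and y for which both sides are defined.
Claim: √(x+y) = √x + √y.
Test a specific point where both sides are defined: x = 2, y = 5.
LHS = √(x+y) ≈ 2.6458
RHS = √x + √y ≈ 3.6503
Since 2.6458 ≠ 3.6503, the equation fails at this point, so it cannot hold for all real values of x and y for which both sides are defined.
Squaring the right side gives x + 2√(xy) + y, not x + y.

Conclusion: False.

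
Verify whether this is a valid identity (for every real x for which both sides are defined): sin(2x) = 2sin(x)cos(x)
Claim: sin(2x) = 2sin(x)cos(x).
Reasoning: Put y = x in the addition formula sin(x+y) = sin(x)cos(y) + cos(x)sin(y): sin(2x) = sin(x)cos(x) + cos(x)sin(x) = 2sin(x)cos(x).
So the two sides agree for every real x for which both sides are defined.

Conclusion: Yes, this is an identity.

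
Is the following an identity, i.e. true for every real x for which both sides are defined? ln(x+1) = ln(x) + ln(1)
No, this is NOT an identity.

Claim: ln(x+1) = ln(x) + ln(1).
Test a specific point where both sides are defined: x = 3.
LHS = ln(x+1) ≈ 1.3863
RHS = ln(x) + ln(1) ≈ 1.0986
Since 1.3863 ≠ 1.0986, the equation fails at this point, so it cannot hold for every real x for which both sides are defined.
ln(1) = 0, so the right side is just ln(x), which differs from ln(x+1).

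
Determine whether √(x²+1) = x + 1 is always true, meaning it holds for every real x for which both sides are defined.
Claim: √(x²+1) = x + 1.
Test a specific point where both sides are defined: x = 1.
LHS = √(x²+1) ≈ 1.4142
RHS = x + 1 ≈ 2.0000
Since 1.4142 ≠ 2.0000, the equation fails at this point, so it cannot hold for every real x for which both sides are defined.
(x+1)² = x² + 2x + 1 ≠ x² + 1 unless x = 0.

Conclusion: No, this is NOT an identity.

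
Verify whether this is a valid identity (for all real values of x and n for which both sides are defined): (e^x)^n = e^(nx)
Yes, this is an identity.

Claim: (e^x)^n = e^(nx).
Reasoning: e^x is a positive real number, and for a positive base B and real exponent n, B^n = e^(n·ln B). With B = e^x, ln B = x, so (e^x)^n = e^(n·x).
So the two sides agree for all real values of x and n for which both sides are defined.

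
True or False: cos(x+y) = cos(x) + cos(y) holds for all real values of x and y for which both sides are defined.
False.

Claim: cos(x+y) = cos(x) + cos(y).
Test a specific point where both sides are defined: x = π/4, y = -π/3.
LHS = cos(x+y) ≈ 0.9659
RHS = cos(x) + cos(y) ≈ 1.2071
Since 0.9659 ≠ 1.2071, the equation fails at this point, so it cannot hold for all real values of x and y for which both sides are defined.
The correct expansion is cos(x+y) = cos(x)cos(y) - sin(x)sin(y); cosine is not additive.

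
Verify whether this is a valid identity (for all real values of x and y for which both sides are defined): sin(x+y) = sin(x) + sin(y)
No, this is NOT an identity.

Claim: sin(x+y) = sin(x) + sin(y).
Test a specific point where both sides are defined: x = 2π/3, y = -π/6.
LHS = sin(x+y) ≈ 1.0000
RHS = sin(x) + sin(y) ≈ 0.3660
Since 1.0000 ≠ 0.3660, the equation fails at this point, so it cannot hold for all real values of x and y for which both sides are defined.
The correct expansion is sin(x+y) = sin(x)cos(y) + cos(x)sin(y); sine is not additive.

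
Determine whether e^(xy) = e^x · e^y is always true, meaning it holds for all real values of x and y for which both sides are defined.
No, this is NOT an identity.

Claim: e^(xy) = e^x · e^y.
Test a specific point where both sides are defined: x = -3, y = 1.
LHS = e^(xy) ≈ 0.0498
RHS = e^x · e^y ≈ 0.1353
Since 0.0498 ≠ 0.1353, the equation fails at this point, so it cannot hold for all real values of x and y for which both sides are defined.
e^x · e^y = e^(x+y), not e^(xy).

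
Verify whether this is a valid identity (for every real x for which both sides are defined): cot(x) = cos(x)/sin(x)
Yes, this is an identity.

Claim: cot(x) = cos(x)/sin(x).
Reasoning: cot(x) is defined as 1/tan(x) = 1/(sin(x)/cos(x)) = cos(x)/sin(x), wherever sin(x) ≠ 0.
So the two sides agree for every real x for which both sides are defined.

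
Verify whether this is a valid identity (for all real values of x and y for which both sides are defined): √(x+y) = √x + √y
Claim: √(x+y) = √x + √y.
Test a specific point where both sides are defined: x = 1, y = 2.
LHS = √(x+y) ≈ 1.7321
RHS = √x + √y ≈ 2.4142
Since 1.7321 ≠ 2.4142, the equation fails at this point, so it cannot hold for all real values of x and y for which both sides are defined.
Squaring the right side gives x + 2√(xy) + y, not x + y.

Conclusion: No, this is NOT an identity.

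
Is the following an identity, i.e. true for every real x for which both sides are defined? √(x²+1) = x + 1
Claim: √(x²+1) = x + 1.
Test a specific point where both sides are defined: x = 2.
LHS = √(x²+1) ≈ 2.2361
RHS = x + 1 ≈ 3.0000
Since 2.2361 ≠ 3.0000, the equation fails at this point, so it cannot hold for every real x for which both sides are defined.
(x+1)² = x² + 2x + 1 ≠ x² + 1 unless x = 0.

Conclusion: No, this is NOT an identity.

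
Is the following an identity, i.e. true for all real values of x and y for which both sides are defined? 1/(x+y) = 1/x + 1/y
No, this is NOT an identity.

Claim: 1/(x+y) = 1/x + 1/y.
Test a specific point where both sides are defined: x = 1/2, y = 2.
LHS = 1/(x+y) ≈ 0.4000
RHS = 1/x + 1/y ≈ 2.5000
Since 0.4000 ≠ 2.5000, the equation fails at this point, so it cannot hold for all real values of x and y for which both sides are defined.
1/x + 1/y = (x+y)/(xy), which is not 1/(x+y).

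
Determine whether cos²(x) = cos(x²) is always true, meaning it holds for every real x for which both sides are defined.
No, this is NOT an identity.

Claim: cos²(x) = cos(x²).
Test a specific point where both sides are defined: x = 2π/3.
LHS = cos²(x) ≈ 0.2500
RHS = cos(x²) ≈ -0.3202
Since 0.2500 ≠ -0.3202, the equation fails at this point, so it cannot hold for every real x for which both sides are defined.
cos²(x) means (cos x)², squaring the output; cos(x²) squares the input. These are different functions.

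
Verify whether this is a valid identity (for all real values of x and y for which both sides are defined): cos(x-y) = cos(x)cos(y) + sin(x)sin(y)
Claim: cos(x-y) = cos(x)cos(y) + sin(x)sin(y).
Reasoning: Replace y by -y in cos(x+y) = cos(x)cos(y) - sin(x)sin(y) and use cos(-y) = cos(y), sin(-y) = -sin(y): cos(x-y) = cos(x)cos(y) + sin(x)sin(y).
So the two sides agree for all real values of x and y for which both sides are defined.

Conclusion: Yes, this is an identity.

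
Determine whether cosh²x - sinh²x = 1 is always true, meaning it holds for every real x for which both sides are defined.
Yes, this is an identity.

Claim: cosh²x - sinh²x = 1.
Reasoning: With cosh(x) = (e^x + e^-x)/2 and sinh(x) = (e^x - e^-x)/2: cosh²x = (e^(2x) + 2 + e^(-2x))/4 and sinh²x = (e^(2x) - 2 + e^(-2x))/4. Subtracting leaves 4/4 = 1.
So the two sides agree for every real x for which both sides are defined.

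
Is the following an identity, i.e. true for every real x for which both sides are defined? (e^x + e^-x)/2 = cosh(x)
Yes, this is an identity.

Claim: (e^x + e^-x)/2 = cosh(x).
Reasoning: This is exactly the definition of the hyperbolic cosine: cosh(x) := (e^x + e^-x)/2.
So the two sides agree for every real x for which both sides are defined.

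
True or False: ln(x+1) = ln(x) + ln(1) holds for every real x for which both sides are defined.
False.

Claim: ln(x+1) = ln(x) + ln(1).
Test a specific point where both sides are defined: x = 5.
LHS = ln(x+1) ≈ 1.7918
RHS = ln(x) + ln(1) ≈ 1.6094
Since 1.7918 ≠ 1.6094, the equation fails at this point, so it cannot hold for every real x for which both sides are defined.
ln(1) = 0, so the right side is just ln(x), which differs from ln(x+1).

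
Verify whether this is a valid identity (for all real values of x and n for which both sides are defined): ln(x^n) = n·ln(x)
Yes, this is an identity.

Claim: ln(x^n) = n·ln(x).
Reasoning: The right side requires x > 0. For x > 0, x^n = (e^(ln x))^n = e^(n·ln x), so taking ln of both sides gives ln(x^n) = n·ln(x).
So the two sides agree for all real values of x and n for which both sides are defined.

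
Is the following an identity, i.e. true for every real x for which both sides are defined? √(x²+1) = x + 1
No, this is NOT an identity.

Claim: √(x²+1) = x + 1.
Test a specific point where both sides are defined: x = -1.
LHS = √(x²+1) ≈ 1.4142
RHS = x + 1 ≈ 0.0000
Since 1.4142 ≠ 0.0000, the equation fails at this point, so it cannot hold for every real x for which both sides are defined.
(x+1)² = x² + 2x + 1 ≠ x² + 1 unless x = 0.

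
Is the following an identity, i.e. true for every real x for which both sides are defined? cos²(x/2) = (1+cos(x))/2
Yes, this is an identity.

Claim: cos²(x/2) = (1+cos(x))/2.
Reasoning: Use cos(2θ) = 2cos²θ - 1 with θ = x/2: cos(x) = 2cos²(x/2) - 1. Solving for cos²(x/2) gives (1 + cos(x))/2.
So the two sides agree for every real x for which both sides are defined.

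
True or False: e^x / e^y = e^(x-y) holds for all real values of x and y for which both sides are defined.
True.

Claim: e^x / e^y = e^(x-y).
Reasoning: 1/e^y = e^(-y), so e^x / e^y = e^x · e^(-y) = e^(x + (-y)) = e^(x-y) by the product rule for exponents.
So the two sides agree for all real values of x and y for which both sides are defined.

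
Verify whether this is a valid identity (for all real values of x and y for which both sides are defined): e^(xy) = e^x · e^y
No, this is NOT an identity.

Claim: e^(xy) = e^x · e^y.
Test a specific point where both sides are defined: x = 3/2, y = 1.
LHS = e^(xy) ≈ 4.4817
RHS = e^x · e^y ≈ 12.1825
Since 4.4817 ≠ 12.1825, the equation fails at this point, so it cannot hold for all real values of x and y for which both sides are defined.
e^x · e^y = e^(x+y), not e^(xy).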